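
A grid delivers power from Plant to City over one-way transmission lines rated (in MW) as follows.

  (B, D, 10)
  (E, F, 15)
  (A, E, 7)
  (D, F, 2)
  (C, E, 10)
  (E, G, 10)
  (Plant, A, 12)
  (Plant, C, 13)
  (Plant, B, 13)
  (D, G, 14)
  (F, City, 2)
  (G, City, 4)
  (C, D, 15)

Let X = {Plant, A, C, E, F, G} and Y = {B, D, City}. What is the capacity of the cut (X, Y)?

34

Edges leaving {Plant, A, C, E, F, G}: Plant→B (13), C→D (15), F→City (2), G→City (4).
Cut capacity = 13 + 15 + 2 + 4 = 34.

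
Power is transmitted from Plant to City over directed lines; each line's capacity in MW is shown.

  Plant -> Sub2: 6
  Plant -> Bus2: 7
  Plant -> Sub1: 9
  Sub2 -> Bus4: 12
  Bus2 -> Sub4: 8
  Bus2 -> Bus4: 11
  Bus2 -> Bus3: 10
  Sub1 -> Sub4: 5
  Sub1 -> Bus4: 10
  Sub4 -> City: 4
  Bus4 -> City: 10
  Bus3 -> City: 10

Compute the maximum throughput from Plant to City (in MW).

21

Augment Plant→Sub2→Bus4→City: bottleneck 6, flow now 6.
Augment Plant→Bus2→Sub4→City: bottleneck 4, flow now 10.
Augment Plant→Bus2→Bus4→City: bottleneck 3, flow now 13.
Augment Plant→Sub1→Bus4→City: bottleneck 1, flow now 14.
Augment Plant→Sub1→Sub4→Bus2→Bus3→City: bottleneck 4, flow now 18. (uses reverse residual edge)
Augment Plant→Sub1→Bus4→Bus2→Bus3→City: bottleneck 3, flow now 21. (uses reverse residual edge)
No augmenting path remains; maximum flow = 21.
In the residual graph, reachable from Plant: {Plant, Sub2, Sub1, Sub4, Bus4}.
Min-cut edges: Plant→Bus2 (7), Sub4→City (4), Bus4→City (10); capacity 7 + 4 + 10 = 21.
This cut is saturated, so no flow can exceed 21.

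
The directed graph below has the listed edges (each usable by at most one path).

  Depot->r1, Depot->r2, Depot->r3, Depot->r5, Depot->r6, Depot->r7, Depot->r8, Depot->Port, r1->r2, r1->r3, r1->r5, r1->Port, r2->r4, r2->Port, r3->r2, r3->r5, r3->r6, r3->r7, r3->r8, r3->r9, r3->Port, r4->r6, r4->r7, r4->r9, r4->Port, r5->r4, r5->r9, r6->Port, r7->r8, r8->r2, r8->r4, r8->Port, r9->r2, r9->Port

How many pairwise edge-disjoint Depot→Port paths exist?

Assign every edge capacity 1; by Menger, the answer equals the max flow.
Path Depot→Port (+1); total 1.
Path Depot→r1→Port (+1); total 2.
Path Depot→r2→Port (+1); total 3.
Path Depot→r3→Port (+1); total 4.
Path Depot→r6→Port (+1); total 5.
Path Depot→r8→Port (+1); total 6.
Path Depot→r5→r4→Port (+1); total 7.
Path Depot→r7→r8→r4→r9→Port (+1); total 8.
No residual Depot→Port path; max flow = 8.
Certifying cut of size 8: {Depot→Port, Depot→r1, Depot→r2, Depot→r3, Depot→r5, Depot→r6, Depot→r7, Depot→r8}.

8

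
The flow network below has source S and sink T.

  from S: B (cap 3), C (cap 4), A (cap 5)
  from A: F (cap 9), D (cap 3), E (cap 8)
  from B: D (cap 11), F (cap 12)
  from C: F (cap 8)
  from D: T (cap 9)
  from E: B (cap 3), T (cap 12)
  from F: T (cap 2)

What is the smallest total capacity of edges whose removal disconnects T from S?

10

Augment S→A→D→T: bottleneck 3, flow now 3.
Augment S→A→E→T: bottleneck 2, flow now 5.
Augment S→B→D→T: bottleneck 3, flow now 8.
Augment S→C→F→T: bottleneck 2, flow now 10.
No augmenting path remains; maximum flow = 10.
By max-flow min-cut, the minimum cut capacity equals the max flow.
In the residual graph, reachable from S: {S, C, F}.
Min-cut edges: S→A (5), S→B (3), F→T (2); capacity 5 + 3 + 2 = 10.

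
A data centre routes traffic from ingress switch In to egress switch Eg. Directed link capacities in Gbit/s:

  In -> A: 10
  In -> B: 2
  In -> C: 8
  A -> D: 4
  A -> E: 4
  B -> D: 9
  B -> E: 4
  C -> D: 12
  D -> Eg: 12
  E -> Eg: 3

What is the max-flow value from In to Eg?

15

Augment In→A→D→Eg: bottleneck 4, flow now 4.
Augment In→A→E→Eg: bottleneck 3, flow now 7.
Augment In→B→D→Eg: bottleneck 2, flow now 9.
Augment In→C→D→Eg: bottleneck 6, flow now 15.
No augmenting path remains; maximum flow = 15.
In the residual graph, reachable from In: {In, A, B, C, D, E}.
Min-cut edges: D→Eg (12), E→Eg (3); capacity 12 + 3 = 15.
This cut is saturated, so no flow can exceed 15.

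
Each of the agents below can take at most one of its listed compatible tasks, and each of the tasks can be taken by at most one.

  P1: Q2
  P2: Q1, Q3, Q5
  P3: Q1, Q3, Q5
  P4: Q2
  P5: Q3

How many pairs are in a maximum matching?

Unit-capacity flow: source→left, listed edges, right→sink; max matching = max flow.
Augmenting path P1→Q2 (+1); matched 1.
Augmenting path P2→Q1 (+1); matched 2.
Augmenting path P3→Q3 (+1); matched 3.
Augmenting path P5→Q3→P3→Q5 (+1); matched 4.
No augmenting path remains; maximum matching = 4.
König certificate: {P2, P3, P5, Q2} is a vertex cover of size 4 (every listed pair touches it), so no matching can be larger.

4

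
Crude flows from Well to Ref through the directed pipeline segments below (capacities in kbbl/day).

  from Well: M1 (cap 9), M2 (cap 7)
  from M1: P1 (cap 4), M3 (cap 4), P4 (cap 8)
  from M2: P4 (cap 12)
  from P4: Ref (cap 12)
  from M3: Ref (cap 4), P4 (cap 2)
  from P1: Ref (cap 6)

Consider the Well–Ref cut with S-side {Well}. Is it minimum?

Given cut capacity: 9 + 7 = 16.
Augment Well→M1→P4→Ref: bottleneck 8, flow now 8.
Augment Well→M1→M3→Ref: bottleneck 1, flow now 9.
Augment Well→M2→P4→Ref: bottleneck 4, flow now 13.
Augment Well→M2→P4→M1→M3→Ref: bottleneck 3, flow now 16. (uses reverse residual edge)
No augmenting path remains; maximum flow = 16.
Cut capacity 16 equals the max flow, so it is a minimum cut.

Yes — it is a minimum cut (capacity 16).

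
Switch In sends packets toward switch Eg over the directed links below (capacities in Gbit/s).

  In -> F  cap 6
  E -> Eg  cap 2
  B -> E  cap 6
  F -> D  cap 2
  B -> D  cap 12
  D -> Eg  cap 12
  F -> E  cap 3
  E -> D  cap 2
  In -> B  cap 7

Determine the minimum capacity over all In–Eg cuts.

Augment In→B→E→Eg: bottleneck 2, flow now 2.
Augment In→B→D→Eg: bottleneck 5, flow now 7.
Augment In→F→D→Eg: bottleneck 2, flow now 9.
Augment In→F→E→D→Eg: bottleneck 2, flow now 11.
Augment In→F→E→B→D→Eg: bottleneck 1, flow now 12. (uses reverse residual edge)
No augmenting path remains; maximum flow = 12.
By max-flow min-cut, the minimum cut capacity equals the max flow.
In the residual graph, reachable from In: {In, F}.
Min-cut edges: In→B (7), F→E (3), F→D (2); capacity 7 + 3 + 2 = 12.

12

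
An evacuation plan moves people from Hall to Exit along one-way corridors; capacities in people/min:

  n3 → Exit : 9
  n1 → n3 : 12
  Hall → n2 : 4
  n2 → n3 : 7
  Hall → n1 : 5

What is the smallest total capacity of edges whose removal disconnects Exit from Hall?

Augment Hall→n1→n3→Exit: bottleneck 5, flow now 5.
Augment Hall→n2→n3→Exit: bottleneck 4, flow now 9.
No augmenting path remains; maximum flow = 9.
By max-flow min-cut, the minimum cut capacity equals the max flow.
In the residual graph, reachable from Hall: {Hall}.
Min-cut edges: Hall→n1 (5), Hall→n2 (4); capacity 5 + 4 = 9.

9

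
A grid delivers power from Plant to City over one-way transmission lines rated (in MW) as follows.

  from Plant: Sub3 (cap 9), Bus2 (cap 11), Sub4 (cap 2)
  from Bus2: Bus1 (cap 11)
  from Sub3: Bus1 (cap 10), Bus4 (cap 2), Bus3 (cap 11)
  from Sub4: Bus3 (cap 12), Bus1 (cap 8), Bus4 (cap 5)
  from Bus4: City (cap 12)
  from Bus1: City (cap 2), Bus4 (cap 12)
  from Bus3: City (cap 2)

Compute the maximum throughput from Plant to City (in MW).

Augment Plant→Bus2→Bus1→City: bottleneck 2, flow now 2.
Augment Plant→Sub3→Bus4→City: bottleneck 2, flow now 4.
Augment Plant→Sub3→Bus3→City: bottleneck 2, flow now 6.
Augment Plant→Sub4→Bus4→City: bottleneck 2, flow now 8.
Augment Plant→Bus2→Bus1→Bus4→City: bottleneck 8, flow now 16.
No augmenting path remains; maximum flow = 16.
In the residual graph, reachable from Plant: {Plant, Bus2, Sub3, Sub4, Bus4, Bus1, Bus3}.
Min-cut edges: Bus4→City (12), Bus1→City (2), Bus3→City (2); capacity 12 + 2 + 2 = 16.
This cut is saturated, so no flow can exceed 16.

16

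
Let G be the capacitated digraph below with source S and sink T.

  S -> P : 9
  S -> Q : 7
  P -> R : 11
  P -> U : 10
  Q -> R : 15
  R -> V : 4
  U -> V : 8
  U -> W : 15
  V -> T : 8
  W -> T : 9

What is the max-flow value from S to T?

Augment S→P→R→V→T: bottleneck 4, flow now 4.
Augment S→P→U→V→T: bottleneck 4, flow now 8.
Augment S→P→U→W→T: bottleneck 1, flow now 9.
Augment S→Q→R→P→U→W→T: bottleneck 4, flow now 13. (uses reverse residual edge)
No augmenting path remains; maximum flow = 13.
In the residual graph, reachable from S: {S, Q, R}.
Min-cut edges: S→P (9), R→V (4); capacity 9 + 4 = 13.
This cut is saturated, so no flow can exceed 13.

13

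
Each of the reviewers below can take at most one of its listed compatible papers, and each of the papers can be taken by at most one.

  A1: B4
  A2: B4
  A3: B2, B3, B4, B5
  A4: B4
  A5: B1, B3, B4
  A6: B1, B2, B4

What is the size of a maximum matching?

Unit-capacity flow: source→left, listed edges, right→sink; max matching = max flow.
Augmenting path A1→B4 (+1); matched 1.
Augmenting path A3→B2 (+1); matched 2.
Augmenting path A5→B1 (+1); matched 3.
Augmenting path A6→B1→A5→B3 (+1); matched 4.
No augmenting path remains; maximum matching = 4.
König certificate: {A3, A5, A6, B4} is a vertex cover of size 4 (every listed pair touches it), so no matching can be larger.

4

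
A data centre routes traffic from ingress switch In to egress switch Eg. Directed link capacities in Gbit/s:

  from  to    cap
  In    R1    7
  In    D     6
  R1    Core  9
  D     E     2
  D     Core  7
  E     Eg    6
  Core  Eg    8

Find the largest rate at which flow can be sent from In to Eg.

Augment In→R1→Core→Eg: bottleneck 7, flow now 7.
Augment In→D→E→Eg: bottleneck 2, flow now 9.
Augment In→D→Core→Eg: bottleneck 1, flow now 10.
No augmenting path remains; maximum flow = 10.
In the residual graph, reachable from In: {In, R1, D, Core}.
Min-cut edges: D→E (2), Core→Eg (8); capacity 2 + 8 = 10.
This cut is saturated, so no flow can exceed 10.

10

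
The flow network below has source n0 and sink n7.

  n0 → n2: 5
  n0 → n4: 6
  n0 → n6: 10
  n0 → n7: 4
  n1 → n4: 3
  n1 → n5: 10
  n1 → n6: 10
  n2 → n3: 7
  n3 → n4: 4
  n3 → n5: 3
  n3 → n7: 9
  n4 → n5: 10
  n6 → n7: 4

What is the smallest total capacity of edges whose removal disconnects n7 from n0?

13

Augment n0→n7: bottleneck 4, flow now 4.
Augment n0→n6→n7: bottleneck 4, flow now 8.
Augment n0→n2→n3→n7: bottleneck 5, flow now 13.
No augmenting path remains; maximum flow = 13.
By max-flow min-cut, the minimum cut capacity equals the max flow.
In the residual graph, reachable from n0: {n0, n4, n5, n6}.
Min-cut edges: n0→n2 (5), n0→n7 (4), n6→n7 (4); capacity 5 + 4 + 4 = 13.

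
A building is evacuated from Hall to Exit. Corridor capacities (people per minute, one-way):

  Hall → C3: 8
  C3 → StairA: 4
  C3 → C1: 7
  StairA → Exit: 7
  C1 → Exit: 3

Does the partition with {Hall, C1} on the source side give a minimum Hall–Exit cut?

No — its capacity is 11, but the minimum cut has capacity 7.

Given cut capacity: 8 + 3 = 11.
Augment Hall→C3→StairA→Exit: bottleneck 4, flow now 4.
Augment Hall→C3→C1→Exit: bottleneck 3, flow now 7.
No augmenting path remains; maximum flow = 7.
In the residual graph, reachable from Hall: {Hall, C3, C1}.
Min-cut edges: C3→StairA (4), C1→Exit (3); capacity 4 + 3 = 7.
Cut capacity 11 exceeds the max flow 7, so it is not minimum.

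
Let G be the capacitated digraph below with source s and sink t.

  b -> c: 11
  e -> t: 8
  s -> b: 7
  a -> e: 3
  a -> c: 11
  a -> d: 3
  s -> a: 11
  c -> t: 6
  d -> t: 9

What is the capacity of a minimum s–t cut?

Augment s→a→c→t: bottleneck 6, flow now 6.
Augment s→a→d→t: bottleneck 3, flow now 9.
Augment s→a→e→t: bottleneck 2, flow now 11.
Augment s→b→c→a→e→t: bottleneck 1, flow now 12. (uses reverse residual edge)
No augmenting path remains; maximum flow = 12.
By max-flow min-cut, the minimum cut capacity equals the max flow.
In the residual graph, reachable from s: {s, a, b, c}.
Min-cut edges: a→d (3), a→e (3), c→t (6); capacity 3 + 3 + 6 = 12.

12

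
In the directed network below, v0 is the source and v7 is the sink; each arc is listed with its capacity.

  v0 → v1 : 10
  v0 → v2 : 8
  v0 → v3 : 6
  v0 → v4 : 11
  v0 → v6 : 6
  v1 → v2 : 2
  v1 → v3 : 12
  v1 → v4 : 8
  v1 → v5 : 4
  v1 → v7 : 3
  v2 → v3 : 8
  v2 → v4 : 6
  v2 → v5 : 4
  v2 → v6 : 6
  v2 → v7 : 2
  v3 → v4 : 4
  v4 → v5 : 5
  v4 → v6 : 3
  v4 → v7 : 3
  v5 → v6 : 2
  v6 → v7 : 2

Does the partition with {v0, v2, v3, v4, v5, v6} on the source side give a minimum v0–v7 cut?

No — its capacity is 17, but the minimum cut has capacity 10.

Given cut capacity: 10 + 2 + 3 + 2 = 17.
Augment v0→v1→v7: bottleneck 3, flow now 3.
Augment v0→v2→v7: bottleneck 2, flow now 5.
Augment v0→v4→v7: bottleneck 3, flow now 8.
Augment v0→v6→v7: bottleneck 2, flow now 10.
No augmenting path remains; maximum flow = 10.
In the residual graph, reachable from v0: {v0, v1, v2, v3, v4, v5, v6}.
Min-cut edges: v1→v7 (3), v2→v7 (2), v4→v7 (3), v6→v7 (2); capacity 3 + 2 + 3 + 2 = 10.
Cut capacity 17 exceeds the max flow 10, so it is not minimum.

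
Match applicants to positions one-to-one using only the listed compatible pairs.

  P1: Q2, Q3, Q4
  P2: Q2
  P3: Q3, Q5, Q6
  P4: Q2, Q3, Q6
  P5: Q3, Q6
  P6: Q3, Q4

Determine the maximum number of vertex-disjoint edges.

Unit-capacity flow: source→left, listed edges, right→sink; max matching = max flow.
Augmenting path P1→Q2 (+1); matched 1.
Augmenting path P3→Q3 (+1); matched 2.
Augmenting path P4→Q6 (+1); matched 3.
Augmenting path P6→Q4 (+1); matched 4.
Augmenting path P5→Q3→P3→Q5 (+1); matched 5.
No augmenting path remains; maximum matching = 5.
König certificate: {P3, Q2, Q3, Q4, Q6} is a vertex cover of size 5 (every listed pair touches it), so no matching can be larger.

5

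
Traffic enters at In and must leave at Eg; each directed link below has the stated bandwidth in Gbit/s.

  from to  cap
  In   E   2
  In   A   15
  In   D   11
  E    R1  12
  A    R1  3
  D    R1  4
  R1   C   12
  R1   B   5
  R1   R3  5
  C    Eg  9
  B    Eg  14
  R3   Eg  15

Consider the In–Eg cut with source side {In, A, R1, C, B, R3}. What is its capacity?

Edges leaving {In, A, R1, C, B, R3}: In→E (2), In→D (11), C→Eg (9), B→Eg (14), R3→Eg (15).
Cut capacity = 2 + 11 + 9 + 14 + 15 = 51.

51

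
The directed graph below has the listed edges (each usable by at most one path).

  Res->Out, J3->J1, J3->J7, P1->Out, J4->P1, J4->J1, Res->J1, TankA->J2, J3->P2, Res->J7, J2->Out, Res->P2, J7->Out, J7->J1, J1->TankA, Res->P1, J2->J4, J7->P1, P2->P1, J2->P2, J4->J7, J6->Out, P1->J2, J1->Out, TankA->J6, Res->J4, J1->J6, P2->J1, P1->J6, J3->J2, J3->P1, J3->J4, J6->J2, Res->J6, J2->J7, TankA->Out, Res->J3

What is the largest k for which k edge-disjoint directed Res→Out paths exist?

7

Assign every edge capacity 1; by Menger, the answer equals the max flow.
Path Res→Out (+1); total 1.
Path Res→J7→Out (+1); total 2.
Path Res→P1→Out (+1); total 3.
Path Res→J6→Out (+1); total 4.
Path Res→J1→Out (+1); total 5.
Path Res→J3→J2→Out (+1); total 6.
Path Res→J4→J1→TankA→Out (+1); total 7.
No residual Res→Out path; max flow = 7.
Certifying cut of size 7: {J1→Out, J1→TankA, J2→Out, J6→Out, J7→Out, P1→Out, Res→Out}.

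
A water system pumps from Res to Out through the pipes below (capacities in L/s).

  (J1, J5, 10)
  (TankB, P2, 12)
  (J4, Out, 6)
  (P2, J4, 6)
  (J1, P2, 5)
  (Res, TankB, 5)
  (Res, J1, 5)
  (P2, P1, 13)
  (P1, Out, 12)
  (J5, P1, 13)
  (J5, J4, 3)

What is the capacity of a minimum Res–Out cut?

Augment Res→J1→J5→J4→Out: bottleneck 3, flow now 3.
Augment Res→J1→J5→P1→Out: bottleneck 2, flow now 5.
Augment Res→TankB→P2→J4→Out: bottleneck 3, flow now 8.
Augment Res→TankB→P2→P1→Out: bottleneck 2, flow now 10.
No augmenting path remains; maximum flow = 10.
By max-flow min-cut, the minimum cut capacity equals the max flow.
In the residual graph, reachable from Res: {Res}.
Min-cut edges: Res→J1 (5), Res→TankB (5); capacity 5 + 5 = 10.

10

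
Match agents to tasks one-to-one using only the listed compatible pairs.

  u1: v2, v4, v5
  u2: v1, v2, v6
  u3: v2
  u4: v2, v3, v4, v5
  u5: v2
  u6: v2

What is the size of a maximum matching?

Unit-capacity flow: source→left, listed edges, right→sink; max matching = max flow.
Augmenting path u1→v2 (+1); matched 1.
Augmenting path u2→v1 (+1); matched 2.
Augmenting path u4→v3 (+1); matched 3.
Augmenting path u3→v2→u1→v4 (+1); matched 4.
No augmenting path remains; maximum matching = 4.
König certificate: {u1, u2, u4, v2} is a vertex cover of size 4 (every listed pair touches it), so no matching can be larger.

4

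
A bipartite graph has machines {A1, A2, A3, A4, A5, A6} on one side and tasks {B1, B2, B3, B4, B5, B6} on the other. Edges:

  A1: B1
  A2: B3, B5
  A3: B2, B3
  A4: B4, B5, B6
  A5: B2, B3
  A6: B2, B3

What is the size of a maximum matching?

Unit-capacity flow: source→left, listed edges, right→sink; max matching = max flow.
Augmenting path A1→B1 (+1); matched 1.
Augmenting path A2→B3 (+1); matched 2.
Augmenting path A3→B2 (+1); matched 3.
Augmenting path A4→B4 (+1); matched 4.
Augmenting path A5→B3→A2→B5 (+1); matched 5.
No augmenting path remains; maximum matching = 5.
König certificate: {A1, A2, A4, B2, B3} is a vertex cover of size 5 (every listed pair touches it), so no matching can be larger.

5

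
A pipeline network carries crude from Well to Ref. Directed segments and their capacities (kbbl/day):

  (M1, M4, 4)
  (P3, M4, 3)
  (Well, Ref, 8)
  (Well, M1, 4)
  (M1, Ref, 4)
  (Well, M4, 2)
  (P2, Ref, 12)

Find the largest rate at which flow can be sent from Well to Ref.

Augment Well→Ref: bottleneck 8, flow now 8.
Augment Well→M1→Ref: bottleneck 4, flow now 12.
No augmenting path remains; maximum flow = 12.
In the residual graph, reachable from Well: {Well, M4}.
Min-cut edges: Well→M1 (4), Well→Ref (8); capacity 4 + 8 = 12.
This cut is saturated, so no flow can exceed 12.

12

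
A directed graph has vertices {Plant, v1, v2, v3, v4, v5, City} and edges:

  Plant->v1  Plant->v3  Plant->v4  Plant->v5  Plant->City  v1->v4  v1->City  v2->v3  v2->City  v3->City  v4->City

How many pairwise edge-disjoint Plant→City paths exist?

4

Assign every edge capacity 1; by Menger, the answer equals the max flow.
Path Plant→City (+1); total 1.
Path Plant→v1→City (+1); total 2.
Path Plant→v3→City (+1); total 3.
Path Plant→v4→City (+1); total 4.
No residual Plant→City path; max flow = 4.
Certifying cut of size 4: {Plant→City, Plant→v1, Plant→v3, Plant→v4}.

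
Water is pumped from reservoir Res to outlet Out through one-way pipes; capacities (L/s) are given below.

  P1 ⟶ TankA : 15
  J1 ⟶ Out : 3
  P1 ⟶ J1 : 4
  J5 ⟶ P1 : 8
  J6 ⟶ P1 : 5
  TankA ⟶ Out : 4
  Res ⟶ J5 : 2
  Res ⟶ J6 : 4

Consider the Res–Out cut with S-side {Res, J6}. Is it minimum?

Given cut capacity: 2 + 5 = 7.
Augment Res→J5→P1→J1→Out: bottleneck 2, flow now 2.
Augment Res→J6→P1→J1→Out: bottleneck 1, flow now 3.
Augment Res→J6→P1→TankA→Out: bottleneck 3, flow now 6.
No augmenting path remains; maximum flow = 6.
In the residual graph, reachable from Res: {Res}.
Min-cut edges: Res→J5 (2), Res→J6 (4); capacity 2 + 4 = 6.
Cut capacity 7 exceeds the max flow 6, so it is not minimum.

No — its capacity is 7, but the minimum cut has capacity 6.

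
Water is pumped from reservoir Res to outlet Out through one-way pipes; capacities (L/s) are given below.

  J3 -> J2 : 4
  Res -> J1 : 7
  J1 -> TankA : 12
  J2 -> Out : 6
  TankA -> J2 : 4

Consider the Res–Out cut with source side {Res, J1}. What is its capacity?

12

Edges leaving {Res, J1}: J1→TankA (12).
Cut capacity = 12 = 12.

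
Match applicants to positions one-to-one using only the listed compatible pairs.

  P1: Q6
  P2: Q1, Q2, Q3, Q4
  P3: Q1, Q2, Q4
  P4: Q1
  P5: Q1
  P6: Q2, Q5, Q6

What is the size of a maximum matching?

5

Unit-capacity flow: source→left, listed edges, right→sink; max matching = max flow.
Augmenting path P1→Q6 (+1); matched 1.
Augmenting path P2→Q1 (+1); matched 2.
Augmenting path P3→Q2 (+1); matched 3.
Augmenting path P6→Q5 (+1); matched 4.
Augmenting path P4→Q1→P2→Q3 (+1); matched 5.
No augmenting path remains; maximum matching = 5.
König certificate: {P1, P2, P3, P6, Q1} is a vertex cover of size 5 (every listed pair touches it), so no matching can be larger.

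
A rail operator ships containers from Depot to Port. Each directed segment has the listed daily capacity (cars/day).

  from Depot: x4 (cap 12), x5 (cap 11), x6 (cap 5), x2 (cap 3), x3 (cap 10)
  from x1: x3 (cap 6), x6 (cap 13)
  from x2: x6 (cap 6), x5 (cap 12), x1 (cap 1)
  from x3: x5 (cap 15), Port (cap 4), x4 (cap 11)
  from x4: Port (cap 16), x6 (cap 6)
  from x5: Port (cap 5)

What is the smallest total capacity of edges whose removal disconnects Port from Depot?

25

Augment Depot→x3→Port: bottleneck 4, flow now 4.
Augment Depot→x4→Port: bottleneck 12, flow now 16.
Augment Depot→x5→Port: bottleneck 5, flow now 21.
Augment Depot→x3→x4→Port: bottleneck 4, flow now 25.
No augmenting path remains; maximum flow = 25.
By max-flow min-cut, the minimum cut capacity equals the max flow.
In the residual graph, reachable from Depot: {Depot, x1, x2, x3, x4, x5, x6}.
Min-cut edges: x3→Port (4), x4→Port (16), x5→Port (5); capacity 4 + 16 + 5 = 25.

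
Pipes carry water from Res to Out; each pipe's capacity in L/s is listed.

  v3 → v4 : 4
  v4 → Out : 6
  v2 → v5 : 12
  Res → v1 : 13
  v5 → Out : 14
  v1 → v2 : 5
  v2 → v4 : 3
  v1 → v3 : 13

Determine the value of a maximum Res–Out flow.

9

Augment Res→v1→v2→v4→Out: bottleneck 3, flow now 3.
Augment Res→v1→v2→v5→Out: bottleneck 2, flow now 5.
Augment Res→v1→v3→v4→Out: bottleneck 3, flow now 8.
Augment Res→v1→v3→v4→v2→v5→Out: bottleneck 1, flow now 9. (uses reverse residual edge)
No augmenting path remains; maximum flow = 9.
In the residual graph, reachable from Res: {Res, v1, v3}.
Min-cut edges: v1→v2 (5), v3→v4 (4); capacity 5 + 4 = 9.
This cut is saturated, so no flow can exceed 9.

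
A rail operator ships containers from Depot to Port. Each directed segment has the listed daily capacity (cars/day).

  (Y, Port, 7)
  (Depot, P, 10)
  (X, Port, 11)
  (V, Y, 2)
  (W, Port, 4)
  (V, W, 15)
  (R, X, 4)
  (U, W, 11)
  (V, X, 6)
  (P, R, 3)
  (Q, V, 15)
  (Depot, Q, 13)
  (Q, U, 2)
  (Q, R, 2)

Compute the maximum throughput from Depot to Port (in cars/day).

16

Augment Depot→P→R→X→Port: bottleneck 3, flow now 3.
Augment Depot→Q→R→X→Port: bottleneck 1, flow now 4.
Augment Depot→Q→U→W→Port: bottleneck 2, flow now 6.
Augment Depot→Q→V→W→Port: bottleneck 2, flow now 8.
Augment Depot→Q→V→X→Port: bottleneck 6, flow now 14.
Augment Depot→Q→V→Y→Port: bottleneck 2, flow now 16.
No augmenting path remains; maximum flow = 16.
In the residual graph, reachable from Depot: {Depot, P}.
Min-cut edges: Depot→Q (13), P→R (3); capacity 13 + 3 = 16.
This cut is saturated, so no flow can exceed 16.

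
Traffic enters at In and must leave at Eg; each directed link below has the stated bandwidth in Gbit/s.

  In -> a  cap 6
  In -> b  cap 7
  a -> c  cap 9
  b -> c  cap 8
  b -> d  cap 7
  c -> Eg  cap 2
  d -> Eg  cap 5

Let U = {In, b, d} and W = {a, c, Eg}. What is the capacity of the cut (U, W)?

Edges leaving {In, b, d}: In→a (6), b→c (8), d→Eg (5).
Cut capacity = 6 + 8 + 5 = 19.

19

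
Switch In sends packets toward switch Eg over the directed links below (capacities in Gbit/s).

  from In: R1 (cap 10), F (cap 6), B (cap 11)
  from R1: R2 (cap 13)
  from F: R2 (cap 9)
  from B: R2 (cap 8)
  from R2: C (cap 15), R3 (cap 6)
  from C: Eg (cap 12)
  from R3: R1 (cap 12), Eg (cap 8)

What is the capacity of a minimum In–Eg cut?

18

Augment In→R1→R2→C→Eg: bottleneck 10, flow now 10.
Augment In→F→R2→C→Eg: bottleneck 2, flow now 12.
Augment In→F→R2→R3→Eg: bottleneck 4, flow now 16.
Augment In→B→R2→R3→Eg: bottleneck 2, flow now 18.
No augmenting path remains; maximum flow = 18.
By max-flow min-cut, the minimum cut capacity equals the max flow.
In the residual graph, reachable from In: {In, R1, F, B, R2, C}.
Min-cut edges: R2→R3 (6), C→Eg (12); capacity 6 + 12 = 18.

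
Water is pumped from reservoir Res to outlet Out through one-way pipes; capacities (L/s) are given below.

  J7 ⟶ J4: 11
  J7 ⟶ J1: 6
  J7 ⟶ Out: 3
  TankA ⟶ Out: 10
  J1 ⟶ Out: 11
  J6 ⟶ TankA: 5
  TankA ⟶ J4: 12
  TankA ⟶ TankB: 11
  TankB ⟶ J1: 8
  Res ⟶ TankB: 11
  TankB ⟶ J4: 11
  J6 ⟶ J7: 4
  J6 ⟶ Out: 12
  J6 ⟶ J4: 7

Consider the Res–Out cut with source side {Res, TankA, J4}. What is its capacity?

32

Edges leaving {Res, TankA, J4}: Res→TankB (11), TankA→TankB (11), TankA→Out (10).
Cut capacity = 11 + 11 + 10 = 32.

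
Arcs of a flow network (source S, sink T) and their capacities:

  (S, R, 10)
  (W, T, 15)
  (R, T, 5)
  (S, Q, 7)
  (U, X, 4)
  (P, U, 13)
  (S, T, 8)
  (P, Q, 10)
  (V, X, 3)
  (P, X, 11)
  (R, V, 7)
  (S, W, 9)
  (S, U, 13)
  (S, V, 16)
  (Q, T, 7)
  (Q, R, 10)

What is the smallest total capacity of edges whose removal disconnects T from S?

Augment S→T: bottleneck 8, flow now 8.
Augment S→Q→T: bottleneck 7, flow now 15.
Augment S→R→T: bottleneck 5, flow now 20.
Augment S→W→T: bottleneck 9, flow now 29.
No augmenting path remains; maximum flow = 29.
By max-flow min-cut, the minimum cut capacity equals the max flow.
In the residual graph, reachable from S: {S, R, U, V, X}.
Min-cut edges: S→Q (7), S→W (9), S→T (8), R→T (5); capacity 7 + 9 + 8 + 5 = 29.

29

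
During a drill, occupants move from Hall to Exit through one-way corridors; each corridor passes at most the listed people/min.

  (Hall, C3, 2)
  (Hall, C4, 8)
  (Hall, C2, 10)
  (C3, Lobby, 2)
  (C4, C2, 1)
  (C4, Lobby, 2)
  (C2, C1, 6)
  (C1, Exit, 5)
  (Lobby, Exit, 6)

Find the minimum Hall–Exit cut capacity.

9

Augment Hall→C3→Lobby→Exit: bottleneck 2, flow now 2.
Augment Hall→C4→Lobby→Exit: bottleneck 2, flow now 4.
Augment Hall→C2→C1→Exit: bottleneck 5, flow now 9.
No augmenting path remains; maximum flow = 9.
By max-flow min-cut, the minimum cut capacity equals the max flow.
In the residual graph, reachable from Hall: {Hall, C4, C2, C1}.
Min-cut edges: Hall→C3 (2), C4→Lobby (2), C1→Exit (5); capacity 2 + 2 + 5 = 9.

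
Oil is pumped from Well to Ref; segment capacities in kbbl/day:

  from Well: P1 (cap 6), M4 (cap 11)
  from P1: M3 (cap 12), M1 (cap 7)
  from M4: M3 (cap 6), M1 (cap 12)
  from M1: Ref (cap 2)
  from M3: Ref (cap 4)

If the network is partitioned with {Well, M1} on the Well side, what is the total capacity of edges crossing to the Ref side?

19

Edges leaving {Well, M1}: Well→P1 (6), Well→M4 (11), M1→Ref (2).
Cut capacity = 6 + 11 + 2 = 19.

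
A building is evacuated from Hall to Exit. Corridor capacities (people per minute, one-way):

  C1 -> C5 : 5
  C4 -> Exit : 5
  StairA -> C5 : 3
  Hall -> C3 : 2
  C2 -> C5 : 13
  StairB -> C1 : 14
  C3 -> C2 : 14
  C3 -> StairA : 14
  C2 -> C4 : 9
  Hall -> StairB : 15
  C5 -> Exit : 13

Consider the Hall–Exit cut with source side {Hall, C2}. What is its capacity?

39

Edges leaving {Hall, C2}: Hall→C3 (2), Hall→StairB (15), C2→C4 (9), C2→C5 (13).
Cut capacity = 2 + 15 + 9 + 13 = 39.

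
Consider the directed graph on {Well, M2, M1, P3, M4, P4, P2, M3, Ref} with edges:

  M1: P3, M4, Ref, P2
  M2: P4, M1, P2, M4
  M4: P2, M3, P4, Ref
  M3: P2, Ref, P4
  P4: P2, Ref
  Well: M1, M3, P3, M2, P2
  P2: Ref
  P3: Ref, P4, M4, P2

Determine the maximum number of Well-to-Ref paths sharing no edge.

5

Assign every edge capacity 1; by Menger, the answer equals the max flow.
Path Well→M1→Ref (+1); total 1.
Path Well→P3→Ref (+1); total 2.
Path Well→P2→Ref (+1); total 3.
Path Well→M3→Ref (+1); total 4.
Path Well→M2→M4→Ref (+1); total 5.
No residual Well→Ref path; max flow = 5.
Certifying cut of size 5: {Well→M1, Well→M2, Well→M3, Well→P2, Well→P3}.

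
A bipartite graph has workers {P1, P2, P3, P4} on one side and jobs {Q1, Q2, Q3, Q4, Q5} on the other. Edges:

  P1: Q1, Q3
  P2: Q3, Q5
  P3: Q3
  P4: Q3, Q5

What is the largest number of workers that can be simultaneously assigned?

Unit-capacity flow: source→left, listed edges, right→sink; max matching = max flow.
Augmenting path P1→Q1 (+1); matched 1.
Augmenting path P2→Q3 (+1); matched 2.
Augmenting path P4→Q5 (+1); matched 3.
No augmenting path remains; maximum matching = 3.
König certificate: {P1, Q3, Q5} is a vertex cover of size 3 (every listed pair touches it), so no matching can be larger.

3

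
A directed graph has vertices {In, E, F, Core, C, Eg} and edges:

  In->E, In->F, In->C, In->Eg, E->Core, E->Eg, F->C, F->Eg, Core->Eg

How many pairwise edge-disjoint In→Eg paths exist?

Assign every edge capacity 1; by Menger, the answer equals the max flow.
Path In→Eg (+1); total 1.
Path In→E→Eg (+1); total 2.
Path In→F→Eg (+1); total 3.
No residual In→Eg path; max flow = 3.
Certifying cut of size 3: {In→E, In→Eg, In→F}.

3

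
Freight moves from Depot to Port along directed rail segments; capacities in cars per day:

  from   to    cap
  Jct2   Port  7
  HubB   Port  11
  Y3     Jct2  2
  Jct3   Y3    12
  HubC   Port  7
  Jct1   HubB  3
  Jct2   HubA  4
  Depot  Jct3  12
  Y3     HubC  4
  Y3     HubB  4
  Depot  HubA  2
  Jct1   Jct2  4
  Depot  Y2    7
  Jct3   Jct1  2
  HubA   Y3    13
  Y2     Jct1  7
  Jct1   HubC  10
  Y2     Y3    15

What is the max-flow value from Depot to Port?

Augment Depot→Y2→Jct1→HubB→Port: bottleneck 3, flow now 3.
Augment Depot→Y2→Jct1→Jct2→Port: bottleneck 4, flow now 7.
Augment Depot→Jct3→Jct1→HubC→Port: bottleneck 2, flow now 9.
Augment Depot→Jct3→Y3→HubB→Port: bottleneck 4, flow now 13.
Augment Depot→Jct3→Y3→Jct2→Port: bottleneck 2, flow now 15.
Augment Depot→Jct3→Y3→HubC→Port: bottleneck 4, flow now 19.
No augmenting path remains; maximum flow = 19.
In the residual graph, reachable from Depot: {Depot, Jct3, HubA, Y3}.
Min-cut edges: Depot→Y2 (7), Jct3→Jct1 (2), Y3→HubB (4), Y3→Jct2 (2), Y3→HubC (4); capacity 7 + 2 + 4 + 2 + 4 = 19.
This cut is saturated, so no flow can exceed 19.

19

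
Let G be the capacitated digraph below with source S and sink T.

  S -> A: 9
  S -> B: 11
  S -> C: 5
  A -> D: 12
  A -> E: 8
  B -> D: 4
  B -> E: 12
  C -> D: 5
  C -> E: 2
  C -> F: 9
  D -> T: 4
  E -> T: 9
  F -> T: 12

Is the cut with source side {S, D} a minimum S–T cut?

Given cut capacity: 9 + 11 + 5 + 4 = 29.
Augment S→A→D→T: bottleneck 4, flow now 4.
Augment S→A→E→T: bottleneck 5, flow now 9.
Augment S→B→E→T: bottleneck 4, flow now 13.
Augment S→C→F→T: bottleneck 5, flow now 18.
No augmenting path remains; maximum flow = 18.
In the residual graph, reachable from S: {S, A, B, D, E}.
Min-cut edges: S→C (5), D→T (4), E→T (9); capacity 5 + 4 + 9 = 18.
Cut capacity 29 exceeds the max flow 18, so it is not minimum.

No — its capacity is 29, but the minimum cut has capacity 18.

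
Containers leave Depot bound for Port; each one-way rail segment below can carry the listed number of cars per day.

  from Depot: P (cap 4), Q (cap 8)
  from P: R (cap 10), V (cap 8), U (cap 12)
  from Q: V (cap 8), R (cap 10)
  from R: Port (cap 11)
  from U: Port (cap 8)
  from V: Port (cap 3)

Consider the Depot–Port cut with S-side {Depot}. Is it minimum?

Given cut capacity: 4 + 8 = 12.
Augment Depot→P→R→Port: bottleneck 4, flow now 4.
Augment Depot→Q→R→Port: bottleneck 7, flow now 11.
Augment Depot→Q→V→Port: bottleneck 1, flow now 12.
No augmenting path remains; maximum flow = 12.
Cut capacity 12 equals the max flow, so it is a minimum cut.

Yes — it is a minimum cut (capacity 12).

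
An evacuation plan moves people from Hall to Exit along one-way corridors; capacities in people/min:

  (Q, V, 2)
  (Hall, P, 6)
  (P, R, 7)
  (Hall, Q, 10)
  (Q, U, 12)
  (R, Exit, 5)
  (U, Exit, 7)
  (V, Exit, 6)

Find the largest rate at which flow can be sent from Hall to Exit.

14

Augment Hall→P→R→Exit: bottleneck 5, flow now 5.
Augment Hall→Q→U→Exit: bottleneck 7, flow now 12.
Augment Hall→Q→V→Exit: bottleneck 2, flow now 14.
No augmenting path remains; maximum flow = 14.
In the residual graph, reachable from Hall: {Hall, P, Q, R, U}.
Min-cut edges: Q→V (2), R→Exit (5), U→Exit (7); capacity 2 + 5 + 7 = 14.
This cut is saturated, so no flow can exceed 14.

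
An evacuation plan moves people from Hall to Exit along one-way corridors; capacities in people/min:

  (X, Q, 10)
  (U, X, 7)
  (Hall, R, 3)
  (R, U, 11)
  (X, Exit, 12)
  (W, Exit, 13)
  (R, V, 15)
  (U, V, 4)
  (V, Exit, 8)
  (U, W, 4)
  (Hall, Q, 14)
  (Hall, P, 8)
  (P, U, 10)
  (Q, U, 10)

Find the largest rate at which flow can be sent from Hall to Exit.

18

Augment Hall→R→V→Exit: bottleneck 3, flow now 3.
Augment Hall→P→U→V→Exit: bottleneck 4, flow now 7.
Augment Hall→P→U→W→Exit: bottleneck 4, flow now 11.
Augment Hall→Q→U→X→Exit: bottleneck 7, flow now 18.
No augmenting path remains; maximum flow = 18.
In the residual graph, reachable from Hall: {Hall, P, Q, U}.
Min-cut edges: Hall→R (3), U→V (4), U→W (4), U→X (7); capacity 3 + 4 + 4 + 7 = 18.
This cut is saturated, so no flow can exceed 18.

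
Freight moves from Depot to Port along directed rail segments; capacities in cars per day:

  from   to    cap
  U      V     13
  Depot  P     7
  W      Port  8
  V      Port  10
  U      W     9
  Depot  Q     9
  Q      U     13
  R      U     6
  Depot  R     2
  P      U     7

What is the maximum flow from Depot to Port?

Augment Depot→P→U→V→Port: bottleneck 7, flow now 7.
Augment Depot→Q→U→V→Port: bottleneck 3, flow now 10.
Augment Depot→Q→U→W→Port: bottleneck 6, flow now 16.
Augment Depot→R→U→W→Port: bottleneck 2, flow now 18.
No augmenting path remains; maximum flow = 18.
In the residual graph, reachable from Depot: {Depot}.
Min-cut edges: Depot→P (7), Depot→Q (9), Depot→R (2); capacity 7 + 9 + 2 = 18.
This cut is saturated, so no flow can exceed 18.

18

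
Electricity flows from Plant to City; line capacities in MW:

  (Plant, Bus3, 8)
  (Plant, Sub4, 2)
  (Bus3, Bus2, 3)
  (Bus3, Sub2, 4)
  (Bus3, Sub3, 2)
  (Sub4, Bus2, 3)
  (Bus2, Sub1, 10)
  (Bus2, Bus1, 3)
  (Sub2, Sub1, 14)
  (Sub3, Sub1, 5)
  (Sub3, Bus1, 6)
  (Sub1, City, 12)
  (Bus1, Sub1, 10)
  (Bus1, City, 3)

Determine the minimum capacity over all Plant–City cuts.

10

Augment Plant→Bus3→Bus2→Sub1→City: bottleneck 3, flow now 3.
Augment Plant→Bus3→Sub2→Sub1→City: bottleneck 4, flow now 7.
Augment Plant→Bus3→Sub3→Sub1→City: bottleneck 1, flow now 8.
Augment Plant→Sub4→Bus2→Sub1→City: bottleneck 2, flow now 10.
No augmenting path remains; maximum flow = 10.
By max-flow min-cut, the minimum cut capacity equals the max flow.
In the residual graph, reachable from Plant: {Plant}.
Min-cut edges: Plant→Bus3 (8), Plant→Sub4 (2); capacity 8 + 2 = 10.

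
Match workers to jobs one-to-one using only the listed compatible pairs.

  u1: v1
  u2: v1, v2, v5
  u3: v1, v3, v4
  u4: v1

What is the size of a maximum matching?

3

Unit-capacity flow: source→left, listed edges, right→sink; max matching = max flow.
Augmenting path u1→v1 (+1); matched 1.
Augmenting path u2→v2 (+1); matched 2.
Augmenting path u3→v3 (+1); matched 3.
No augmenting path remains; maximum matching = 3.
König certificate: {u2, u3, v1} is a vertex cover of size 3 (every listed pair touches it), so no matching can be larger.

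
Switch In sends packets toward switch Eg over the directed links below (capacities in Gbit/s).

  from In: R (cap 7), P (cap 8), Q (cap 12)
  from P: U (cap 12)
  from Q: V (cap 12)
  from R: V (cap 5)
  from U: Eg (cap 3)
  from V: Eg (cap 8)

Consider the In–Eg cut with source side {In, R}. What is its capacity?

25

Edges leaving {In, R}: In→P (8), In→Q (12), R→V (5).
Cut capacity = 8 + 12 + 5 = 25.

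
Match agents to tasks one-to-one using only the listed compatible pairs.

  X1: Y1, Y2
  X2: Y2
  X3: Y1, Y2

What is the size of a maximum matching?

Unit-capacity flow: source→left, listed edges, right→sink; max matching = max flow.
Augmenting path X1→Y1 (+1); matched 1.
Augmenting path X2→Y2 (+1); matched 2.
No augmenting path remains; maximum matching = 2.
König certificate: {Y1, Y2} is a vertex cover of size 2 (every listed pair touches it), so no matching can be larger.

2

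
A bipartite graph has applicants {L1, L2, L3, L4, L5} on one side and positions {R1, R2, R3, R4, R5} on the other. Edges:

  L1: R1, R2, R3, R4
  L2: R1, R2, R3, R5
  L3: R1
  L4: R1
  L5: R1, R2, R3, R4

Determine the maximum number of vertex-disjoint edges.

4

Unit-capacity flow: source→left, listed edges, right→sink; max matching = max flow.
Augmenting path L1→R1 (+1); matched 1.
Augmenting path L2→R2 (+1); matched 2.
Augmenting path L5→R3 (+1); matched 3.
Augmenting path L3→R1→L1→R4 (+1); matched 4.
No augmenting path remains; maximum matching = 4.
König certificate: {L1, L2, L5, R1} is a vertex cover of size 4 (every listed pair touches it), so no matching can be larger.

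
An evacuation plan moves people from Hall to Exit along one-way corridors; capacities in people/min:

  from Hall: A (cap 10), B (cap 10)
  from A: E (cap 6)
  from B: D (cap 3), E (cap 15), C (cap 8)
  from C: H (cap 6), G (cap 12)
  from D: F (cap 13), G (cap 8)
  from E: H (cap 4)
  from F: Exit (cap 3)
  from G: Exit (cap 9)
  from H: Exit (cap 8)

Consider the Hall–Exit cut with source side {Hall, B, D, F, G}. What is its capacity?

45

Edges leaving {Hall, B, D, F, G}: Hall→A (10), B→C (8), B→E (15), F→Exit (3), G→Exit (9).
Cut capacity = 10 + 8 + 15 + 3 + 9 = 45.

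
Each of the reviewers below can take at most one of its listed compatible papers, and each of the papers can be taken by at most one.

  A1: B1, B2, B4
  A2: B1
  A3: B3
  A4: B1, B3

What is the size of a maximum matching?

Unit-capacity flow: source→left, listed edges, right→sink; max matching = max flow.
Augmenting path A1→B1 (+1); matched 1.
Augmenting path A3→B3 (+1); matched 2.
Augmenting path A2→B1→A1→B2 (+1); matched 3.
No augmenting path remains; maximum matching = 3.
König certificate: {A1, B1, B3} is a vertex cover of size 3 (every listed pair touches it), so no matching can be larger.

3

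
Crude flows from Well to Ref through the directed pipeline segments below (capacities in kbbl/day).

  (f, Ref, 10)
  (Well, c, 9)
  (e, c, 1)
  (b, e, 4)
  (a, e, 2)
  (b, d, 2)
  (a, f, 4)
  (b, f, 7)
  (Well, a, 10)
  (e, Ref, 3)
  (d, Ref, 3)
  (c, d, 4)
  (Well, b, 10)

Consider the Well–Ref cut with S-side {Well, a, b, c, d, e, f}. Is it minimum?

Yes — it is a minimum cut (capacity 16).

Given cut capacity: 3 + 3 + 10 = 16.
Augment Well→a→e→Ref: bottleneck 2, flow now 2.
Augment Well→a→f→Ref: bottleneck 4, flow now 6.
Augment Well→b→d→Ref: bottleneck 2, flow now 8.
Augment Well→b→e→Ref: bottleneck 1, flow now 9.
Augment Well→b→f→Ref: bottleneck 6, flow now 15.
Augment Well→c→d→Ref: bottleneck 1, flow now 16.
No augmenting path remains; maximum flow = 16.
Cut capacity 16 equals the max flow, so it is a minimum cut.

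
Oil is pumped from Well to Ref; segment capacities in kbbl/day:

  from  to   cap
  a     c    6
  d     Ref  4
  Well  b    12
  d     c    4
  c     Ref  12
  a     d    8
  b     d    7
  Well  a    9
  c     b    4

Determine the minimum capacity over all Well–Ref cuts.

Augment Well→a→c→Ref: bottleneck 6, flow now 6.
Augment Well→a→d→Ref: bottleneck 3, flow now 9.
Augment Well→b→d→Ref: bottleneck 1, flow now 10.
Augment Well→b→d→c→Ref: bottleneck 4, flow now 14.
No augmenting path remains; maximum flow = 14.
By max-flow min-cut, the minimum cut capacity equals the max flow.
In the residual graph, reachable from Well: {Well, a, b, d}.
Min-cut edges: a→c (6), d→c (4), d→Ref (4); capacity 6 + 4 + 4 = 14.

14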